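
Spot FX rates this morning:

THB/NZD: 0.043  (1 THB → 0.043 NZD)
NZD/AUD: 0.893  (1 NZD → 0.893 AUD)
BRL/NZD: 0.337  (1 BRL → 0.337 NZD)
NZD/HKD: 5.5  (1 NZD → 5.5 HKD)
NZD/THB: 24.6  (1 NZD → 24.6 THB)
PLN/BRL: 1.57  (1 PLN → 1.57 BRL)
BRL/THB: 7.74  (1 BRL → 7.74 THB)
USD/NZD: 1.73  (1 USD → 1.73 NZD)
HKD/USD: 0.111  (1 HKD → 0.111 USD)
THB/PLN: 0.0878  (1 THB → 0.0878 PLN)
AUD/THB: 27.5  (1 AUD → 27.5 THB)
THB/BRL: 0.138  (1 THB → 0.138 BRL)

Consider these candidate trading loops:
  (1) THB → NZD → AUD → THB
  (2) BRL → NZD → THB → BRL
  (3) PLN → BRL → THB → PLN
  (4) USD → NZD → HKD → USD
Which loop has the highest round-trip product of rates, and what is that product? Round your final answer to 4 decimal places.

(1) 0.043 × 0.893 × 27.5 = 1.05597
(2) 0.337 × 24.6 × 0.138 = 1.14405
(3) 1.57 × 7.74 × 0.0878 = 1.06693
(4) 1.73 × 5.5 × 0.111 = 1.05617
Highest is cycle (2) at 1.1440 (>1, arbitrage).

1.1440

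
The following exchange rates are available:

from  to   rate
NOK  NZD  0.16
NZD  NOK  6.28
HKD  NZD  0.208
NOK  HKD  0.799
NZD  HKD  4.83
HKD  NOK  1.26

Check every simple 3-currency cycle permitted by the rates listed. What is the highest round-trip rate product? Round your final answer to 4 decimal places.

1.0437

NOK→HKD→NZD→NOK: 0.799 × 0.208 × 6.28 = 1.04369
NOK→NZD→HKD→NOK: 0.16 × 4.83 × 1.26 = 0.97373
Maximum is NOK→HKD→NZD→NOK at 1.0437; arbitrage exists.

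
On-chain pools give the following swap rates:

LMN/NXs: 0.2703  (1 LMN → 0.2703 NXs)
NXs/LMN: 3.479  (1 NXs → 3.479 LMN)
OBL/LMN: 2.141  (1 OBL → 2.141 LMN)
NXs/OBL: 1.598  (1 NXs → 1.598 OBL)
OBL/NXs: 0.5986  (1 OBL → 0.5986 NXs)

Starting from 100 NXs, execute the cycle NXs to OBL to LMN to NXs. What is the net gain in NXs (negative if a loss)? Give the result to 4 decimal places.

100 NXs × 1.598 = 159.8 OBL
159.8 OBL × 2.141 = 342.1318 LMN
342.1318 LMN × 0.2703 = 92.47822554 NXs
Net change: 92.47822554 − 100 = -7.52177446 NXs

-7.5218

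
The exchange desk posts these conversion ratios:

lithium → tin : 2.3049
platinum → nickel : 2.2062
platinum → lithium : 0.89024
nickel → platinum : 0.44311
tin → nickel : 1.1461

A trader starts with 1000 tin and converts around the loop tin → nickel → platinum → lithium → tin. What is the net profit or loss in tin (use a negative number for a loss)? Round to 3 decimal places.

42.061

1000 tin × 1.1461 = 1146.1 nickel
1146.1 nickel × 0.44311 = 507.848371 platinum
507.848371 platinum × 0.89024 = 452.10693379904 lithium
452.10693379904 lithium × 2.3049 = 1042.061271713407296 tin
Net change: 1042.061271713407296 − 1000 = 42.061271713407296 tin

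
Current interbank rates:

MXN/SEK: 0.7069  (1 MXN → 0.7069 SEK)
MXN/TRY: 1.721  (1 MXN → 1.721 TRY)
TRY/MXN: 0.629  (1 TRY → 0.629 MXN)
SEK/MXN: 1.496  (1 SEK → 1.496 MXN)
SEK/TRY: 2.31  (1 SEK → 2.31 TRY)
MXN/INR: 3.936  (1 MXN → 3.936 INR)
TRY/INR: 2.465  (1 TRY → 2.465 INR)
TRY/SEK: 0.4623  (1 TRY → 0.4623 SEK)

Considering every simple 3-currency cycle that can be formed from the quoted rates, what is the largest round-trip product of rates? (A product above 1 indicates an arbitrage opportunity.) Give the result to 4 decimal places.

MXN→TRY→SEK→MXN: 1.721 × 0.4623 × 1.496 = 1.19024
MXN→SEK→TRY→MXN: 0.7069 × 2.31 × 0.629 = 1.02712
Maximum is MXN→TRY→SEK→MXN at 1.1902; arbitrage exists.

1.1902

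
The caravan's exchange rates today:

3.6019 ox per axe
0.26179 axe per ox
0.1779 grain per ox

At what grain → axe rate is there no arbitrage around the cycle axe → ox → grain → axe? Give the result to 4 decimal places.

1.5606

Known legs of the cycle: 3.6019 × 0.1779 = 0.64077801
For no arbitrage the full-cycle product must be 1, so the missing rate is 1 / 0.64077801 ≈ 1.560603.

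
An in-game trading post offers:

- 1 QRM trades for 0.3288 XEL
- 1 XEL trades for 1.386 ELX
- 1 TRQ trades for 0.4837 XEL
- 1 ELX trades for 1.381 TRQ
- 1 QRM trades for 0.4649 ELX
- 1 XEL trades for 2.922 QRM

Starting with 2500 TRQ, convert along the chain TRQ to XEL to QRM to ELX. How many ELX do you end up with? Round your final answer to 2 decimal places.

1642.69

2500 TRQ × 0.4837 = 1209.25 XEL
1209.25 XEL × 2.922 = 3533.4285 QRM
3533.4285 QRM × 0.4649 = 1642.69090965 ELX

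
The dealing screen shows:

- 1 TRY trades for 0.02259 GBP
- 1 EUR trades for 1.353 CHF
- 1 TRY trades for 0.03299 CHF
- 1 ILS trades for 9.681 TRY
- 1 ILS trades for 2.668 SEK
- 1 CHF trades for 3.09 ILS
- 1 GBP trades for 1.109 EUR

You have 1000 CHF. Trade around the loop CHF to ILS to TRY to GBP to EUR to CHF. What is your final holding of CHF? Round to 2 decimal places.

1013.97

1000 CHF × 3.09 = 3090 ILS
3090 ILS × 9.681 = 29914.29 TRY
29914.29 TRY × 0.02259 = 675.7638111 GBP
675.7638111 GBP × 1.109 = 749.4220665099 EUR
749.4220665099 EUR × 1.353 = 1013.9680559878947 CHF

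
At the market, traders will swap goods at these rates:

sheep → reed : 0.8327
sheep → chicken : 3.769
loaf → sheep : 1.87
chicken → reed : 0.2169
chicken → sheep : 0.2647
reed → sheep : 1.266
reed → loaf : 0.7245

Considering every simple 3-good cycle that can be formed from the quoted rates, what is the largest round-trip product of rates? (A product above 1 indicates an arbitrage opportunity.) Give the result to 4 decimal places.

1.1282

sheep→reed→loaf→sheep: 0.8327 × 0.7245 × 1.87 = 1.12815
sheep→chicken→reed→sheep: 3.769 × 0.2169 × 1.266 = 1.03495
Maximum is sheep→reed→loaf→sheep at 1.1282; arbitrage exists.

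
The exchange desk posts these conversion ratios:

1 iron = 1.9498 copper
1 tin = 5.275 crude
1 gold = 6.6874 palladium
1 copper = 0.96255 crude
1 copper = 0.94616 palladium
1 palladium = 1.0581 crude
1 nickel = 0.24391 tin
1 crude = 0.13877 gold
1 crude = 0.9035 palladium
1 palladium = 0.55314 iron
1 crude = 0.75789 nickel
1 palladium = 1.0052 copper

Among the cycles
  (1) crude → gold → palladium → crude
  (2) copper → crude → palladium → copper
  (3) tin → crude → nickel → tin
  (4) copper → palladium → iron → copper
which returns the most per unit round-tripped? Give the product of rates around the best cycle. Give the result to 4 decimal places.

(1) 0.13877 × 6.6874 × 1.0581 = 0.98193
(2) 0.96255 × 0.9035 × 1.0052 = 0.87419
(3) 5.275 × 0.75789 × 0.24391 = 0.97512
(4) 0.94616 × 0.55314 × 1.9498 = 1.02045
Highest is cycle (4) at 1.0204 (>1, arbitrage).

1.0204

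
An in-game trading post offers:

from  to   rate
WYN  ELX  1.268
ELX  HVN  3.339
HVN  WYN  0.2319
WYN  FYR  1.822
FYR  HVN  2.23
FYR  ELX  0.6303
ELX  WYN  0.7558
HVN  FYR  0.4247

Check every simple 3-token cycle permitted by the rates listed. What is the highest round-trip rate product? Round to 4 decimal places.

HVN→WYN→ELX→HVN: 0.2319 × 1.268 × 3.339 = 0.98183
HVN→WYN→FYR→HVN: 0.2319 × 1.822 × 2.23 = 0.94222
HVN→FYR→ELX→HVN: 0.4247 × 0.6303 × 3.339 = 0.89381
ELX→WYN→FYR→ELX: 0.7558 × 1.822 × 0.6303 = 0.86797
Maximum is HVN→WYN→ELX→HVN at 0.9818; no arbitrage — every cycle loses value.

0.9818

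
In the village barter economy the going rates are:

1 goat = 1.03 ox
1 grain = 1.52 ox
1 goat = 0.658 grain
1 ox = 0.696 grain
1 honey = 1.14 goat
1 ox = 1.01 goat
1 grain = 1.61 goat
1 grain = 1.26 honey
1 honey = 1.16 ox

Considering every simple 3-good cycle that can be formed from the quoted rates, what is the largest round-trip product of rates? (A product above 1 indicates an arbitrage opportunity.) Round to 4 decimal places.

1.1542

grain→goat→ox→grain: 1.61 × 1.03 × 0.696 = 1.15418
grain→honey→ox→grain: 1.26 × 1.16 × 0.696 = 1.01727
grain→ox→goat→grain: 1.52 × 1.01 × 0.658 = 1.01016
grain→honey→goat→grain: 1.26 × 1.14 × 0.658 = 0.94515
Maximum is grain→goat→ox→grain at 1.1542; arbitrage exists.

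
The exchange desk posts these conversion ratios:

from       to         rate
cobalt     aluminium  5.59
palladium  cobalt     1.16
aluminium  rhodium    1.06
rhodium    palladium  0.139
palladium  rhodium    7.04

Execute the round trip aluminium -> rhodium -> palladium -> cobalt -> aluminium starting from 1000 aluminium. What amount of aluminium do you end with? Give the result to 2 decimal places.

1000 aluminium × 1.06 = 1060 rhodium
1060 rhodium × 0.139 = 147.34 palladium
147.34 palladium × 1.16 = 170.9144 cobalt
170.9144 cobalt × 5.59 = 955.411496 aluminium

955.41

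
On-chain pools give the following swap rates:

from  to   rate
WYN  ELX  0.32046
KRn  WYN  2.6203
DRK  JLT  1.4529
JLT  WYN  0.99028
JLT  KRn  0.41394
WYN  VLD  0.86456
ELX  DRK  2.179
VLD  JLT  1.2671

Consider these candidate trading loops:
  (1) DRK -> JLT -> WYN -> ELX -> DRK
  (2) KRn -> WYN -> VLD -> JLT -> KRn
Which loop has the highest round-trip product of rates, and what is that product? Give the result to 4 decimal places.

1.1882

(1) 1.4529 × 0.99028 × 0.32046 × 2.179 = 1.00467
(2) 2.6203 × 0.86456 × 1.2671 × 0.41394 = 1.18821
Highest is cycle (2) at 1.1882 (>1, arbitrage).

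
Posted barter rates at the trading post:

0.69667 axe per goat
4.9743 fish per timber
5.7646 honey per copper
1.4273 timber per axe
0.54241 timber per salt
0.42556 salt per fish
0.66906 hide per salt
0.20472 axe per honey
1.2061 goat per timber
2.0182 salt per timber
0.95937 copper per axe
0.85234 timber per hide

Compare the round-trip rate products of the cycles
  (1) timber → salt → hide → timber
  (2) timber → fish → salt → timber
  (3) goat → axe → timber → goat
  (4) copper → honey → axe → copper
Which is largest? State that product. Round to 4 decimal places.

(1) 2.0182 × 0.66906 × 0.85234 = 1.15091
(2) 4.9743 × 0.42556 × 0.54241 = 1.14821
(3) 0.69667 × 1.4273 × 1.2061 = 1.19929
(4) 5.7646 × 0.20472 × 0.95937 = 1.13218
Highest is cycle (3) at 1.1993 (>1, arbitrage).

1.1993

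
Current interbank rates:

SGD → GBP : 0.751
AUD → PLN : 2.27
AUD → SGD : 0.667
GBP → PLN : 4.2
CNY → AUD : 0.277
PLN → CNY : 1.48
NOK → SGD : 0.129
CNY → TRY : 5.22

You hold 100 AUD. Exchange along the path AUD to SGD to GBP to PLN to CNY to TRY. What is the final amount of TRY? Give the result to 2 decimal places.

100 AUD × 0.667 = 66.7 SGD
66.7 SGD × 0.751 = 50.0917 GBP
50.0917 GBP × 4.2 = 210.38514 PLN
210.38514 PLN × 1.48 = 311.3700072 CNY
311.3700072 CNY × 5.22 = 1625.351437584 TRY

1625.35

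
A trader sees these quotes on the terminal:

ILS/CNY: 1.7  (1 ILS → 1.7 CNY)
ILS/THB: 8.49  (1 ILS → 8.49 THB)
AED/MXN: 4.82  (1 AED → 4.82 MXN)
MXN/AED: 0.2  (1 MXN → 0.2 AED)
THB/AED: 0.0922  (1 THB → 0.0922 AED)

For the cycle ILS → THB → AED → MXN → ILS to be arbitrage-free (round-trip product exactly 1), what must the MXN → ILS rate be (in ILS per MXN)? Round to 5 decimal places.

0.26504

Known legs of the cycle: 8.49 × 0.0922 × 4.82 = 3.77298996
For no arbitrage the full-cycle product must be 1, so the missing rate is 1 / 3.77298996 ≈ 0.2650418.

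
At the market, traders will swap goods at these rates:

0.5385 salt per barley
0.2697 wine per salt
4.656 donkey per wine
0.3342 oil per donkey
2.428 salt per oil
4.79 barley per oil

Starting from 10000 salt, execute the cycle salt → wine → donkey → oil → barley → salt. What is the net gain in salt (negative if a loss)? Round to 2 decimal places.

10000 salt × 0.2697 = 2697 wine
2697 wine × 4.656 = 12557.232 donkey
12557.232 donkey × 0.3342 = 4196.6269344 oil
4196.6269344 oil × 4.79 = 20101.843015776 barley
20101.843015776 barley × 0.5385 = 10824.842463995376 salt
Net change: 10824.842463995376 − 10000 = 824.842463995376 salt

824.84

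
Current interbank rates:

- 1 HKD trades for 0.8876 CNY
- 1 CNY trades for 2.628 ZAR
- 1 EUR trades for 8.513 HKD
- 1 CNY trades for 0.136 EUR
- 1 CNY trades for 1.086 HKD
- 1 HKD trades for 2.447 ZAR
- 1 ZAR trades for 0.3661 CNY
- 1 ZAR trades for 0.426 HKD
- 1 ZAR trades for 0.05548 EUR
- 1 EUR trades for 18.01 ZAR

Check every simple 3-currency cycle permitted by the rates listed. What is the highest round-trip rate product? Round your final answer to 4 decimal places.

1.1557

ZAR→EUR→HKD→ZAR: 0.05548 × 8.513 × 2.447 = 1.15572
HKD→CNY→EUR→HKD: 0.8876 × 0.136 × 8.513 = 1.02763
ZAR→HKD→CNY→ZAR: 0.426 × 0.8876 × 2.628 = 0.99369
ZAR→CNY→HKD→ZAR: 0.3661 × 1.086 × 2.447 = 0.97289
ZAR→CNY→EUR→ZAR: 0.3661 × 0.136 × 18.01 = 0.89671
Maximum is ZAR→EUR→HKD→ZAR at 1.1557; arbitrage exists.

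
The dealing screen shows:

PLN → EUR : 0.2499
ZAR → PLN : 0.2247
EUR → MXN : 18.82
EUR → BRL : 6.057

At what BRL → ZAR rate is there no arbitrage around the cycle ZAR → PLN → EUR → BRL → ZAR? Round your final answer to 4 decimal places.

2.9402

Known legs of the cycle: 0.2247 × 0.2499 × 6.057 = 0.34011587421
For no arbitrage the full-cycle product must be 1, so the missing rate is 1 / 0.34011587421 ≈ 2.940174.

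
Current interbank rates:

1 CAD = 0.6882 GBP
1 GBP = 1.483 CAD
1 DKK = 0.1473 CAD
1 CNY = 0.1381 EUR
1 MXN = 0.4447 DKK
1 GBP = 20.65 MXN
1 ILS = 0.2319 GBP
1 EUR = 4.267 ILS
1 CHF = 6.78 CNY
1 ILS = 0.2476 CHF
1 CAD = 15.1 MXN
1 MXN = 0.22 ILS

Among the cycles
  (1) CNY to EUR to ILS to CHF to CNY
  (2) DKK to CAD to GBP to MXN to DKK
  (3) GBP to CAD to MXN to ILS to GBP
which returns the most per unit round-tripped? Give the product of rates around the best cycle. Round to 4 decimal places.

1.1425

(1) 0.1381 × 4.267 × 0.2476 × 6.78 = 0.98923
(2) 0.1473 × 0.6882 × 20.65 × 0.4447 = 0.93090
(3) 1.483 × 15.1 × 0.22 × 0.2319 = 1.14246
Highest is cycle (3) at 1.1425 (>1, arbitrage).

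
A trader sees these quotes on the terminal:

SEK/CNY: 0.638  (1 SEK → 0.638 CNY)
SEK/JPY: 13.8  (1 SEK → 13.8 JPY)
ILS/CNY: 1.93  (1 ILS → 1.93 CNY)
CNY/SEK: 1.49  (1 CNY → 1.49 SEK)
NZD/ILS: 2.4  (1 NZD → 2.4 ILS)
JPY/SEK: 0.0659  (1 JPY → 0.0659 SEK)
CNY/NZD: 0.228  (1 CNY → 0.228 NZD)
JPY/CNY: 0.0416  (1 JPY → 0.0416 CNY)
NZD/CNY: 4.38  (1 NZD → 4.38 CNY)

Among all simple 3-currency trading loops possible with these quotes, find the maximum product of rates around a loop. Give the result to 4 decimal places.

NZD→ILS→CNY→NZD: 2.4 × 1.93 × 0.228 = 1.05610
JPY→CNY→SEK→JPY: 0.0416 × 1.49 × 13.8 = 0.85538
Maximum is NZD→ILS→CNY→NZD at 1.0561; arbitrage exists.

1.0561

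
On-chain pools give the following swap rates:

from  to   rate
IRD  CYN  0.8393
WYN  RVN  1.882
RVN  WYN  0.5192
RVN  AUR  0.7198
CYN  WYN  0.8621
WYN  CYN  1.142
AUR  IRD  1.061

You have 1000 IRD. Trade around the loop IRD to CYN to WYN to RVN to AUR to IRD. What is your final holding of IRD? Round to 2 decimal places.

1039.97

1000 IRD × 0.8393 = 839.3 CYN
839.3 CYN × 0.8621 = 723.56053 WYN
723.56053 WYN × 1.882 = 1361.74091746 RVN
1361.74091746 RVN × 0.7198 = 980.181112387708 AUR
980.181112387708 AUR × 1.061 = 1039.972160243358188 IRD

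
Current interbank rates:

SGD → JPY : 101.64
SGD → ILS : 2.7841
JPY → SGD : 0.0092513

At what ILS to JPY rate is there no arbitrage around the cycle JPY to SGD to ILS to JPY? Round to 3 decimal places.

Known legs of the cycle: 0.0092513 × 2.7841 = 0.02575654433
For no arbitrage the full-cycle product must be 1, so the missing rate is 1 / 0.02575654433 ≈ 38.82508.

38.825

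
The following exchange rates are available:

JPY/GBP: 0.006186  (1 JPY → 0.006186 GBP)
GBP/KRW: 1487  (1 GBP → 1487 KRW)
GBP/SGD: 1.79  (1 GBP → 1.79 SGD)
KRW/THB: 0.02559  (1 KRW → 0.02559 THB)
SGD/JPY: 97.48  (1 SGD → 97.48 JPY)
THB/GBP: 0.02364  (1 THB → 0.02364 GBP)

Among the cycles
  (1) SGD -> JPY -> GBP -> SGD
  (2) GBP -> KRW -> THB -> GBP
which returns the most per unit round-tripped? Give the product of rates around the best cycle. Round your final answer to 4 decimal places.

(1) 97.48 × 0.006186 × 1.79 = 1.07939
(2) 1487 × 0.02559 × 0.02364 = 0.89956
Highest is cycle (1) at 1.0794 (>1, arbitrage).

1.0794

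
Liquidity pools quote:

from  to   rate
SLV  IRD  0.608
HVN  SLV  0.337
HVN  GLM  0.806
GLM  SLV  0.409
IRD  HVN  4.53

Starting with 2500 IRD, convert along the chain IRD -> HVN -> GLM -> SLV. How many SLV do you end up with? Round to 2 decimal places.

2500 IRD × 4.53 = 11325 HVN
11325 HVN × 0.806 = 9127.95 GLM
9127.95 GLM × 0.409 = 3733.33155 SLV

3733.33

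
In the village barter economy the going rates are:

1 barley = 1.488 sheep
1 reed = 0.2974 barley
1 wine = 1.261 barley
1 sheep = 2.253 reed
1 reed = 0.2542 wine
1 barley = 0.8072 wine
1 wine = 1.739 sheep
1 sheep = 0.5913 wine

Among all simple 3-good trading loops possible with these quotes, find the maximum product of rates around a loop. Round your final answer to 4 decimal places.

wine→barley→sheep→wine: 1.261 × 1.488 × 0.5913 = 1.10950
sheep→reed→barley→sheep: 2.253 × 0.2974 × 1.488 = 0.99702
wine→sheep→reed→wine: 1.739 × 2.253 × 0.2542 = 0.99595
Maximum is wine→barley→sheep→wine at 1.1095; arbitrage exists.

1.1095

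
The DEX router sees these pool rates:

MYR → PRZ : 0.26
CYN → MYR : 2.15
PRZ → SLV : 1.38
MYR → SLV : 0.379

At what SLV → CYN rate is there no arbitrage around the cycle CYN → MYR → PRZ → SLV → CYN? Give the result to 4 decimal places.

1.2963

Known legs of the cycle: 2.15 × 0.26 × 1.38 = 0.77142
For no arbitrage the full-cycle product must be 1, so the missing rate is 1 / 0.77142 ≈ 1.296311.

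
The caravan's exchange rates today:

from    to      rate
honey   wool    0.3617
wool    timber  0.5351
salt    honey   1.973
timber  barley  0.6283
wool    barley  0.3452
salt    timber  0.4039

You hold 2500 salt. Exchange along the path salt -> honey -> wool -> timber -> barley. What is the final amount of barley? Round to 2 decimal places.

2500 salt × 1.973 = 4932.5 honey
4932.5 honey × 0.3617 = 1784.08525 wool
1784.08525 wool × 0.5351 = 954.664017275 timber
954.664017275 timber × 0.6283 = 599.8154020538825 barley

599.82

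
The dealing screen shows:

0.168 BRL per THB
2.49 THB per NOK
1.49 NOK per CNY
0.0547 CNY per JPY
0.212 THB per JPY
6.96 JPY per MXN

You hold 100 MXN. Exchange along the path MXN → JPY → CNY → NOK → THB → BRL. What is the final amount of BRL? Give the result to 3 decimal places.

23.730

100 MXN × 6.96 = 696 JPY
696 JPY × 0.0547 = 38.0712 CNY
38.0712 CNY × 1.49 = 56.726088 NOK
56.726088 NOK × 2.49 = 141.24795912 THB
141.24795912 THB × 0.168 = 23.72965713216 BRL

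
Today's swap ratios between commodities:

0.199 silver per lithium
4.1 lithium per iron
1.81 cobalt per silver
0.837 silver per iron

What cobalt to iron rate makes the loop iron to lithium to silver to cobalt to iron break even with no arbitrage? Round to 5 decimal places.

Known legs of the cycle: 4.1 × 0.199 × 1.81 = 1.476779
For no arbitrage the full-cycle product must be 1, so the missing rate is 1 / 1.476779 ≈ 0.6771494.

0.67715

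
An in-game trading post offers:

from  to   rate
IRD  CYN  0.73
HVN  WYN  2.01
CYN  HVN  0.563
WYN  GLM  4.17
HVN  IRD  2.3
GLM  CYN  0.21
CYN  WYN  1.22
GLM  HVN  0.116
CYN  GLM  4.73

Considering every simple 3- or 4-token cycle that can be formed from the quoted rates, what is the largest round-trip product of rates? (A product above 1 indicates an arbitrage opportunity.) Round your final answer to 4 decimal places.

CYN→WYN→GLM→CYN: 1.22 × 4.17 × 0.21 = 1.06835
CYN→HVN→WYN→GLM→CYN: 0.563 × 2.01 × 4.17 × 0.21 = 0.99097
WYN→GLM→HVN→WYN: 4.17 × 0.116 × 2.01 = 0.97228
CYN→HVN→IRD→CYN: 0.563 × 2.3 × 0.73 = 0.94528
CYN→GLM→HVN→IRD→CYN: 4.73 × 0.116 × 2.3 × 0.73 = 0.92123
Maximum is CYN→WYN→GLM→CYN at 1.0684; arbitrage exists.

1.0684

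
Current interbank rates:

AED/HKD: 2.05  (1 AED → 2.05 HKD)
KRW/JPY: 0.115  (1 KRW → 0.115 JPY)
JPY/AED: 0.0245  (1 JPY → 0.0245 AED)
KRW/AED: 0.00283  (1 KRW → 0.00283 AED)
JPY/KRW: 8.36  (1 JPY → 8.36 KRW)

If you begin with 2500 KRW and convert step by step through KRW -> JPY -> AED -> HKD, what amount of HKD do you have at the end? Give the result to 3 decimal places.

2500 KRW × 0.115 = 287.5 JPY
287.5 JPY × 0.0245 = 7.04375 AED
7.04375 AED × 2.05 = 14.4396875 HKD

14.440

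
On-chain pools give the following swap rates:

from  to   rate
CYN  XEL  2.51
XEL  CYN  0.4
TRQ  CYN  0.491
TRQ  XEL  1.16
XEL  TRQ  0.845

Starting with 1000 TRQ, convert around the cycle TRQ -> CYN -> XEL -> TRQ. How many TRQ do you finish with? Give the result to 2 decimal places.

1000 TRQ × 0.491 = 491 CYN
491 CYN × 2.51 = 1232.41 XEL
1232.41 XEL × 0.845 = 1041.38645 TRQ

1041.39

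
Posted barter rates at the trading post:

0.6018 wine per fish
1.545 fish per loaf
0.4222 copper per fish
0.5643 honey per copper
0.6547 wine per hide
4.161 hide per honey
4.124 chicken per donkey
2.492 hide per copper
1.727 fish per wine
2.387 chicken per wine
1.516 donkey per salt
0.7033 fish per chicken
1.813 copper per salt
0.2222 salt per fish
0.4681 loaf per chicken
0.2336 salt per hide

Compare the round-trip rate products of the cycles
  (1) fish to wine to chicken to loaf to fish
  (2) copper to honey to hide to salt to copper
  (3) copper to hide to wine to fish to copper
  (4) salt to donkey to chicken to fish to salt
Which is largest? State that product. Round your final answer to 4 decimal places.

(1) 0.6018 × 2.387 × 0.4681 × 1.545 = 1.03890
(2) 0.5643 × 4.161 × 0.2336 × 1.813 = 0.99444
(3) 2.492 × 0.6547 × 1.727 × 0.4222 = 1.18960
(4) 1.516 × 4.124 × 0.7033 × 0.2222 = 0.97702
Highest is cycle (3) at 1.1896 (>1, arbitrage).

1.1896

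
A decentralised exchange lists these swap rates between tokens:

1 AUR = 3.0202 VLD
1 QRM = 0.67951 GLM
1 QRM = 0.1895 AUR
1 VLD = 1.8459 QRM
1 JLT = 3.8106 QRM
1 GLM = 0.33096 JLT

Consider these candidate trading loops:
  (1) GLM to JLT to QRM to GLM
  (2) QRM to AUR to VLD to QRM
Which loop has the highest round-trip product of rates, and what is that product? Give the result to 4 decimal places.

1.0565

(1) 0.33096 × 3.8106 × 0.67951 = 0.85697
(2) 0.1895 × 3.0202 × 1.8459 = 1.05646
Highest is cycle (2) at 1.0565 (>1, arbitrage).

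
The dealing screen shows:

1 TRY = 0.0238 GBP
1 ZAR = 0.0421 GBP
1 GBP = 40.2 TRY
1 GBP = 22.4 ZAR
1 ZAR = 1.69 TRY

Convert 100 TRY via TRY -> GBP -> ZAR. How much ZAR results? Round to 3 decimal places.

53.312

100 TRY × 0.0238 = 2.38 GBP
2.38 GBP × 22.4 = 53.312 ZAR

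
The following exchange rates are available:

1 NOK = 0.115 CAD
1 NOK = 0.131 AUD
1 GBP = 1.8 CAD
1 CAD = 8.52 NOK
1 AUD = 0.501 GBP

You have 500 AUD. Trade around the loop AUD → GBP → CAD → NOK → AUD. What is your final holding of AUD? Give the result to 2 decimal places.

503.26

500 AUD × 0.501 = 250.5 GBP
250.5 GBP × 1.8 = 450.9 CAD
450.9 CAD × 8.52 = 3841.668 NOK
3841.668 NOK × 0.131 = 503.258508 AUD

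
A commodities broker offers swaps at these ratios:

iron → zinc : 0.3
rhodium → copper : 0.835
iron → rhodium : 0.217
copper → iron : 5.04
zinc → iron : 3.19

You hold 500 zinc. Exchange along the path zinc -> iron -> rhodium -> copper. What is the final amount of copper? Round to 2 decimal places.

289.01

500 zinc × 3.19 = 1595 iron
1595 iron × 0.217 = 346.115 rhodium
346.115 rhodium × 0.835 = 289.006025 copper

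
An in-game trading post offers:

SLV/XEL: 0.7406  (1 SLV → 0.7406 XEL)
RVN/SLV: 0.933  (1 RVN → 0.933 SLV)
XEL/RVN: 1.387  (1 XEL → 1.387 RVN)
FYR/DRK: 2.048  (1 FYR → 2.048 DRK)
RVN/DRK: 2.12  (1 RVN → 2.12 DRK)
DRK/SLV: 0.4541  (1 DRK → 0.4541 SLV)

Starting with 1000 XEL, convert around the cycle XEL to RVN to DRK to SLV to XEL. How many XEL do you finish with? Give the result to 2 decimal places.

988.89

1000 XEL × 1.387 = 1387 RVN
1387 RVN × 2.12 = 2940.44 DRK
2940.44 DRK × 0.4541 = 1335.253804 SLV
1335.253804 SLV × 0.7406 = 988.8889672424 XEL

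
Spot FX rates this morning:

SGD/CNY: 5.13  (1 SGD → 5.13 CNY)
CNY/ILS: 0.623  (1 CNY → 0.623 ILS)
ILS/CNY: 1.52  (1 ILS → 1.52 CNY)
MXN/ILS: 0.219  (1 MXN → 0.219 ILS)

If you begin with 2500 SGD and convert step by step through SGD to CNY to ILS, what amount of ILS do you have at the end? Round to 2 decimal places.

7989.98

2500 SGD × 5.13 = 12825 CNY
12825 CNY × 0.623 = 7989.975 ILS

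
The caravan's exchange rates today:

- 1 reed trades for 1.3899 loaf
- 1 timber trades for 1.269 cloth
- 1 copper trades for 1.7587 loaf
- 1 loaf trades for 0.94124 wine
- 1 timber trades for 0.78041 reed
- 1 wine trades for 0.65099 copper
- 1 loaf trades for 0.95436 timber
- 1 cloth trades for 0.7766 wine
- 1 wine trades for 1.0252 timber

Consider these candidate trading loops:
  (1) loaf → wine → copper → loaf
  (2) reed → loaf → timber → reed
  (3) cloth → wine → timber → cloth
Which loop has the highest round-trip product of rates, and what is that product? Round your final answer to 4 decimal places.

(1) 0.94124 × 0.65099 × 1.7587 = 1.07762
(2) 1.3899 × 0.95436 × 0.78041 = 1.03519
(3) 0.7766 × 1.0252 × 1.269 = 1.01034
Highest is cycle (1) at 1.0776 (>1, arbitrage).

1.0776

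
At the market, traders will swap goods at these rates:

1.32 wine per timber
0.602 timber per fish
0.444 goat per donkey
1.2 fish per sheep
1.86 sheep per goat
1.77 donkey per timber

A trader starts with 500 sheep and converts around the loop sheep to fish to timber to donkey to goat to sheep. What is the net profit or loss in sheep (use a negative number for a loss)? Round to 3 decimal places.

500 sheep × 1.2 = 600 fish
600 fish × 0.602 = 361.2 timber
361.2 timber × 1.77 = 639.324 donkey
639.324 donkey × 0.444 = 283.859856 goat
283.859856 goat × 1.86 = 527.97933216 sheep
Net change: 527.97933216 − 500 = 27.97933216 sheep

27.979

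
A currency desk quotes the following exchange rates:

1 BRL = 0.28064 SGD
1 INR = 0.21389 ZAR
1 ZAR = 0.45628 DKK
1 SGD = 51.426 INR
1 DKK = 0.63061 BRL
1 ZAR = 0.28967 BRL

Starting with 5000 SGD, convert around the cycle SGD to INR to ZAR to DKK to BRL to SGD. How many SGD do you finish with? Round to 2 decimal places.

4441.04

5000 SGD × 51.426 = 257130 INR
257130 INR × 0.21389 = 54997.5357 ZAR
54997.5357 ZAR × 0.45628 = 25094.275589196 DKK
25094.275589196 DKK × 0.63061 = 15824.70112930288956 BRL
15824.70112930288956 BRL × 0.28064 = 4441.0441249275629261184 SGD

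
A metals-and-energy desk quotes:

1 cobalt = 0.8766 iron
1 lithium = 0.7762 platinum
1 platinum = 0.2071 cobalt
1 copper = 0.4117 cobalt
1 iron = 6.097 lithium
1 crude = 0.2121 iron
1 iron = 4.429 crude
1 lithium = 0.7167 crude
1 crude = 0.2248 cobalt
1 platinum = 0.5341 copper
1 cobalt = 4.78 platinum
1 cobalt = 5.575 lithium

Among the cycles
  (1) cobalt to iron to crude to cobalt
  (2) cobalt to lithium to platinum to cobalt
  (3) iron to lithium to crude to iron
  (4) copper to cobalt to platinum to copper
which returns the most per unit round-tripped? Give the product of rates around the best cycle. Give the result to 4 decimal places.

1.0511

(1) 0.8766 × 4.429 × 0.2248 = 0.87278
(2) 5.575 × 0.7762 × 0.2071 = 0.89619
(3) 6.097 × 0.7167 × 0.2121 = 0.92682
(4) 0.4117 × 4.78 × 0.5341 = 1.05107
Highest is cycle (4) at 1.0511 (>1, arbitrage).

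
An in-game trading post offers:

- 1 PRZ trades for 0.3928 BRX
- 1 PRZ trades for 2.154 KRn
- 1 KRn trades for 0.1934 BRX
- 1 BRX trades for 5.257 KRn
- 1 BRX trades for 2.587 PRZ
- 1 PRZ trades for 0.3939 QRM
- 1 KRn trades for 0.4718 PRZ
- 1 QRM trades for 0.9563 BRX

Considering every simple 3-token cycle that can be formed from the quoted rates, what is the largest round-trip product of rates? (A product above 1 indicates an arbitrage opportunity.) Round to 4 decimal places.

KRn→BRX→PRZ→KRn: 0.1934 × 2.587 × 2.154 = 1.07770
PRZ→QRM→BRX→PRZ: 0.3939 × 0.9563 × 2.587 = 0.97449
KRn→PRZ→BRX→KRn: 0.4718 × 0.3928 × 5.257 = 0.97424
Maximum is KRn→BRX→PRZ→KRn at 1.0777; arbitrage exists.

1.0777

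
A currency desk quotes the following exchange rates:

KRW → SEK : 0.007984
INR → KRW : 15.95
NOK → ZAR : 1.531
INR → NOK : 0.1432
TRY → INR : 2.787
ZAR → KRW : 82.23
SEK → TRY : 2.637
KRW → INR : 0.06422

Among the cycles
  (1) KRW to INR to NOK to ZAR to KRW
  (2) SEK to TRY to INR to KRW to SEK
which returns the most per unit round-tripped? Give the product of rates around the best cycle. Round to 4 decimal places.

1.1578

(1) 0.06422 × 0.1432 × 1.531 × 82.23 = 1.15776
(2) 2.637 × 2.787 × 15.95 × 0.007984 = 0.93590
Highest is cycle (1) at 1.1578 (>1, arbitrage).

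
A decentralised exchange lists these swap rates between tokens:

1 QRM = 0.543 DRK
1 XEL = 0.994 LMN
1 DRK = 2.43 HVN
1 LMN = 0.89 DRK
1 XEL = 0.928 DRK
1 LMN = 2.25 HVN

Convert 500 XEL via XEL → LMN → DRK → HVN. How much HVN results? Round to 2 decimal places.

1074.86

500 XEL × 0.994 = 497 LMN
497 LMN × 0.89 = 442.33 DRK
442.33 DRK × 2.43 = 1074.8619 HVN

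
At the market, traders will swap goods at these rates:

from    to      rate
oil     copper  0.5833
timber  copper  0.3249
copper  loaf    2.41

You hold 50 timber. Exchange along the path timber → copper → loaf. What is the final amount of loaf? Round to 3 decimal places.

50 timber × 0.3249 = 16.245 copper
16.245 copper × 2.41 = 39.15045 loaf

39.150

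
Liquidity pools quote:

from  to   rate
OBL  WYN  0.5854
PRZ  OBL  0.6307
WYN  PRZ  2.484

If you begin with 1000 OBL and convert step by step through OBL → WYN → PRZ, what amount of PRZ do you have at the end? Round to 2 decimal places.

1454.13

1000 OBL × 0.5854 = 585.4 WYN
585.4 WYN × 2.484 = 1454.1336 PRZ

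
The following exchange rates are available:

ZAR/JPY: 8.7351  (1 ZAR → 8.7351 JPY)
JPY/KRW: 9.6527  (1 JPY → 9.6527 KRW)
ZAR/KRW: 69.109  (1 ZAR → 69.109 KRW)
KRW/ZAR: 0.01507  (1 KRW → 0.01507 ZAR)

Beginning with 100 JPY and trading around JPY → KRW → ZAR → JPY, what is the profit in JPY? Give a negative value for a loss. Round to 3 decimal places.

100 JPY × 9.6527 = 965.27 KRW
965.27 KRW × 0.01507 = 14.5466189 ZAR
14.5466189 ZAR × 8.7351 = 127.06617075339 JPY
Net change: 127.06617075339 − 100 = 27.06617075339 JPY

27.066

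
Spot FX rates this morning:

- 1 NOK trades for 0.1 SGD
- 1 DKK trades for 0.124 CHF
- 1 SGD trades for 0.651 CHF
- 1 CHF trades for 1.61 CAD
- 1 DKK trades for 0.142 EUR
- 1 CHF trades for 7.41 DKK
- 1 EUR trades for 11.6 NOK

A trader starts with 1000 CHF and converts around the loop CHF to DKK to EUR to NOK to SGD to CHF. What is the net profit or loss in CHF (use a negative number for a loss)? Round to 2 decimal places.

1000 CHF × 7.41 = 7410 DKK
7410 DKK × 0.142 = 1052.22 EUR
1052.22 EUR × 11.6 = 12205.752 NOK
12205.752 NOK × 0.1 = 1220.5752 SGD
1220.5752 SGD × 0.651 = 794.5944552 CHF
Net change: 794.5944552 − 1000 = -205.4055448 CHF

-205.41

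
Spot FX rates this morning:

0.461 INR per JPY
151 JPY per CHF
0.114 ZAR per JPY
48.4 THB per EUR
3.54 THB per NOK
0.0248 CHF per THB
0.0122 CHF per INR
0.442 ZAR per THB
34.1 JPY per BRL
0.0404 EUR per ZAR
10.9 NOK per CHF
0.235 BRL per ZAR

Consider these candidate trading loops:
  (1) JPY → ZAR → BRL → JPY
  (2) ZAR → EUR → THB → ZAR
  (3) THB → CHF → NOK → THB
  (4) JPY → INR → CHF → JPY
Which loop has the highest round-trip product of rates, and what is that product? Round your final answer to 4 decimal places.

0.9569

(1) 0.114 × 0.235 × 34.1 = 0.91354
(2) 0.0404 × 48.4 × 0.442 = 0.86427
(3) 0.0248 × 10.9 × 3.54 = 0.95693
(4) 0.461 × 0.0122 × 151 = 0.84925
Highest is cycle (3) at 0.9569 (≤1, no arbitrage).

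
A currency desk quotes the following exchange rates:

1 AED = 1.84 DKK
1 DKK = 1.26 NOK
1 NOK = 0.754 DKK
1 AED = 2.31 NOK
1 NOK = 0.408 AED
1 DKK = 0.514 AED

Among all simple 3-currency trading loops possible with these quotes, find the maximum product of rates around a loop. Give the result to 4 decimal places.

0.9459

DKK→NOK→AED→DKK: 1.26 × 0.408 × 1.84 = 0.94591
DKK→AED→NOK→DKK: 0.514 × 2.31 × 0.754 = 0.89525
Maximum is DKK→NOK→AED→DKK at 0.9459; no arbitrage — every cycle loses value.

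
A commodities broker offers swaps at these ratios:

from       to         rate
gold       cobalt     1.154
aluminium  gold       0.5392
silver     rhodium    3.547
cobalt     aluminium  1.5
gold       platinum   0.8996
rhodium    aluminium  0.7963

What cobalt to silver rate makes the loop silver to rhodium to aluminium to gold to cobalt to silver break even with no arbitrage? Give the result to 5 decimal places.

0.56899

Known legs of the cycle: 3.547 × 0.7963 × 0.5392 × 1.154 = 1.75749297014048
For no arbitrage the full-cycle product must be 1, so the missing rate is 1 / 1.75749297014048 ≈ 0.5689923.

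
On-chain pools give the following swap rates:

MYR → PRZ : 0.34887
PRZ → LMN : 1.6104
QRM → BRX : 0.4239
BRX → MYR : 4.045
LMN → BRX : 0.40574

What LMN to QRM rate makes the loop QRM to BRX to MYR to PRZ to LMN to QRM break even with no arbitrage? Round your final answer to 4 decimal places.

1.0381

Known legs of the cycle: 0.4239 × 4.045 × 0.34887 × 1.6104 = 0.963339414649524
For no arbitrage the full-cycle product must be 1, so the missing rate is 1 / 0.963339414649524 ≈ 1.038056.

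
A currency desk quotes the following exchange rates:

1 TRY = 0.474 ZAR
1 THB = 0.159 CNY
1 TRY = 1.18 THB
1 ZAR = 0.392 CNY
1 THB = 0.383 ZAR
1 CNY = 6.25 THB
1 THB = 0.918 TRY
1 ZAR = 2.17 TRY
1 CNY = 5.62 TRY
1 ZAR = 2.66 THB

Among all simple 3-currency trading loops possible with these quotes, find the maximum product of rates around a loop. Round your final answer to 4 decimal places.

1.1575

TRY→ZAR→THB→TRY: 0.474 × 2.66 × 0.918 = 1.15745
TRY→THB→CNY→TRY: 1.18 × 0.159 × 5.62 = 1.05442
TRY→ZAR→CNY→TRY: 0.474 × 0.392 × 5.62 = 1.04424
TRY→THB→ZAR→TRY: 1.18 × 0.383 × 2.17 = 0.98071
ZAR→CNY→THB→ZAR: 0.392 × 6.25 × 0.383 = 0.93835
Maximum is TRY→ZAR→THB→TRY at 1.1575; arbitrage exists.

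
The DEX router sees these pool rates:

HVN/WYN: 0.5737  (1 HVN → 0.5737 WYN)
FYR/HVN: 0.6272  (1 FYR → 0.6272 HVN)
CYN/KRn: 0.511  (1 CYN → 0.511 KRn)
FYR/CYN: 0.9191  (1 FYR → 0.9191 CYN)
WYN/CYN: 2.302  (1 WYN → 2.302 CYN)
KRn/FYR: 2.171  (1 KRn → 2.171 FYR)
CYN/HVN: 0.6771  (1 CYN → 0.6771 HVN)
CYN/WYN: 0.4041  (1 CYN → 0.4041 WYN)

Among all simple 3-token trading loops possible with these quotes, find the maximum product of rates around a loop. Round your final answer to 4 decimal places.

CYN→KRn→FYR→CYN: 0.511 × 2.171 × 0.9191 = 1.01963
HVN→WYN→CYN→HVN: 0.5737 × 2.302 × 0.6771 = 0.89422
Maximum is CYN→KRn→FYR→CYN at 1.0196; arbitrage exists.

1.0196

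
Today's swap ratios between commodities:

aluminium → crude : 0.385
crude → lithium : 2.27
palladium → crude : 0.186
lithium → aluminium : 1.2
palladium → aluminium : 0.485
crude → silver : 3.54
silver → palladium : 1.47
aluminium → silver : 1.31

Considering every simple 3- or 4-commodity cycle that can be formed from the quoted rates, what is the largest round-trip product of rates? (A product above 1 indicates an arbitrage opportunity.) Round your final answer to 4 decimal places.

lithium→aluminium→crude→lithium: 1.2 × 0.385 × 2.27 = 1.04874
silver→palladium→aluminium→crude→silver: 1.47 × 0.485 × 0.385 × 3.54 = 0.97168
silver→palladium→crude→silver: 1.47 × 0.186 × 3.54 = 0.96791
silver→palladium→aluminium→silver: 1.47 × 0.485 × 1.31 = 0.93396
Maximum is lithium→aluminium→crude→lithium at 1.0487; arbitrage exists.

1.0487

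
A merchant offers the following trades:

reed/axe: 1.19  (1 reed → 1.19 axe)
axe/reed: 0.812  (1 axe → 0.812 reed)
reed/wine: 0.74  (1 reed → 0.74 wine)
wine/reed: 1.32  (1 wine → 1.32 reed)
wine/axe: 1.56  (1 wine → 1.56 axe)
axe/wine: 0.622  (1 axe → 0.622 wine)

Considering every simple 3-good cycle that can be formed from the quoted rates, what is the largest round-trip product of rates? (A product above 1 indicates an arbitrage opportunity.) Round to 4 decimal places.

wine→reed→axe→wine: 1.32 × 1.19 × 0.622 = 0.97704
wine→axe→reed→wine: 1.56 × 0.812 × 0.74 = 0.93737
Maximum is wine→reed→axe→wine at 0.9770; no arbitrage — every cycle loses value.

0.9770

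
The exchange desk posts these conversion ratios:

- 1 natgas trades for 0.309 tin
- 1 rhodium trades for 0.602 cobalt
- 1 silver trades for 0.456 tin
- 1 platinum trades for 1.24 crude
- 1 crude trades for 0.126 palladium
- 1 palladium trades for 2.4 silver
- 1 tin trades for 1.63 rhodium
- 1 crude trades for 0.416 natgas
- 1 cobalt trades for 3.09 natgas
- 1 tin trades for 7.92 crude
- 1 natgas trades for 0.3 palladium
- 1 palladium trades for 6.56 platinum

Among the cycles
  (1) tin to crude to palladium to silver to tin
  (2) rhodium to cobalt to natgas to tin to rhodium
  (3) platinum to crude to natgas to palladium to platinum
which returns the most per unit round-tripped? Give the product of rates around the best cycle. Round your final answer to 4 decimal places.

1.0921

(1) 7.92 × 0.126 × 2.4 × 0.456 = 1.09212
(2) 0.602 × 3.09 × 0.309 × 1.63 = 0.93692
(3) 1.24 × 0.416 × 0.3 × 6.56 = 1.01517
Highest is cycle (1) at 1.0921 (>1, arbitrage).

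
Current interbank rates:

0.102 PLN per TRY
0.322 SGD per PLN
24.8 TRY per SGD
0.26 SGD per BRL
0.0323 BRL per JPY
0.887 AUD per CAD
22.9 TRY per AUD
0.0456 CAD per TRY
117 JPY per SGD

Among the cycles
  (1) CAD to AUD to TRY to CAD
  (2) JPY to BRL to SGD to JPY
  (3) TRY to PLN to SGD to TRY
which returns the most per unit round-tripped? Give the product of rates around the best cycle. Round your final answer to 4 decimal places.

(1) 0.887 × 22.9 × 0.0456 = 0.92624
(2) 0.0323 × 0.26 × 117 = 0.98257
(3) 0.102 × 0.322 × 24.8 = 0.81453
Highest is cycle (2) at 0.9826 (≤1, no arbitrage).

0.9826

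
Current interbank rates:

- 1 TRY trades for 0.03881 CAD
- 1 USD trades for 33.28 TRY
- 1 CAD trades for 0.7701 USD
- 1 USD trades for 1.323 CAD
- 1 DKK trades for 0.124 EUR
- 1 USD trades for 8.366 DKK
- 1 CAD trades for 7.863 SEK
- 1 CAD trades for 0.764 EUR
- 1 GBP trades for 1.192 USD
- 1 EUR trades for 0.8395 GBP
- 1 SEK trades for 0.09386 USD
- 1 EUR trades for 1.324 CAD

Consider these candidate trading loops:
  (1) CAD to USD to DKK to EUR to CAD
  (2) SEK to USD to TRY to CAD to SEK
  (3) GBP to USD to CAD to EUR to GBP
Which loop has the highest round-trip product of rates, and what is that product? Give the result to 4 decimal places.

1.0577

(1) 0.7701 × 8.366 × 0.124 × 1.324 = 1.05773
(2) 0.09386 × 33.28 × 0.03881 × 7.863 = 0.95323
(3) 1.192 × 1.323 × 0.764 × 0.8395 = 1.01146
Highest is cycle (1) at 1.0577 (>1, arbitrage).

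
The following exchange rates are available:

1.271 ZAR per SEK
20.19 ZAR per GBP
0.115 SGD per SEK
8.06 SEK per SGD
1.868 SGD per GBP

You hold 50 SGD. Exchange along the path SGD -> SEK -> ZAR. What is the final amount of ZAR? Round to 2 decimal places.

50 SGD × 8.06 = 403 SEK
403 SEK × 1.271 = 512.213 ZAR

512.21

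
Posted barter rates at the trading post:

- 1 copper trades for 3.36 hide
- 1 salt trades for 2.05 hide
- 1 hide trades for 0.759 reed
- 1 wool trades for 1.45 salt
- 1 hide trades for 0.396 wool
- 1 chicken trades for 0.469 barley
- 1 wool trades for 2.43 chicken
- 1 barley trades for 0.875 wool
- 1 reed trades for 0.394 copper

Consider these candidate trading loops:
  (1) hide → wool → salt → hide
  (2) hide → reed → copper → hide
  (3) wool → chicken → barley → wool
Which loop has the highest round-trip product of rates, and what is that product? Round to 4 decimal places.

(1) 0.396 × 1.45 × 2.05 = 1.17711
(2) 0.759 × 0.394 × 3.36 = 1.00479
(3) 2.43 × 0.469 × 0.875 = 0.99721
Highest is cycle (1) at 1.1771 (>1, arbitrage).

1.1771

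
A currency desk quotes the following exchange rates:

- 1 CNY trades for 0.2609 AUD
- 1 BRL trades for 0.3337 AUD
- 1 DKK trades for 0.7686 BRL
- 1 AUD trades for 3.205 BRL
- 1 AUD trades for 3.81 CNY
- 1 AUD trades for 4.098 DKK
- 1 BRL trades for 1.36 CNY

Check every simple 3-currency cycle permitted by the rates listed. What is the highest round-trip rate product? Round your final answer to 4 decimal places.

1.1372

AUD→BRL→CNY→AUD: 3.205 × 1.36 × 0.2609 = 1.13721
DKK→BRL→AUD→DKK: 0.7686 × 0.3337 × 4.098 = 1.05106
Maximum is AUD→BRL→CNY→AUD at 1.1372; arbitrage exists.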